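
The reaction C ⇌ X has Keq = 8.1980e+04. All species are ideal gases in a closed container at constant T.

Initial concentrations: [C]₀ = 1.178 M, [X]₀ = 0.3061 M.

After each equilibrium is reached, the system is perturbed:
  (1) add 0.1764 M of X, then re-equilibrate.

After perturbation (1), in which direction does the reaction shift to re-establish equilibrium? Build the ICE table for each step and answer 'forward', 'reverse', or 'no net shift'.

Q₀ = 0.2598 vs Keq = 8.1980e+04 ⇒ Q<K, forward
Step 1:
                  C         X
  Initial     1.178    0.3061
  Change     -1.178     1.178
  Equil   1.8103e-05     1.484
  solve Keq expr → x = 1.178; check Q = 8.1980e+04
Then add 0.1764 M of X.
Step 2:
                  C         X
  Initial 1.8103e-05      1.66
  Change  2.1517e-06 -2.1517e-06
  Equil   2.0255e-05      1.66
  solve Keq expr → x = -2.1517e-06; check Q = 8.1980e+04

Direction: reverse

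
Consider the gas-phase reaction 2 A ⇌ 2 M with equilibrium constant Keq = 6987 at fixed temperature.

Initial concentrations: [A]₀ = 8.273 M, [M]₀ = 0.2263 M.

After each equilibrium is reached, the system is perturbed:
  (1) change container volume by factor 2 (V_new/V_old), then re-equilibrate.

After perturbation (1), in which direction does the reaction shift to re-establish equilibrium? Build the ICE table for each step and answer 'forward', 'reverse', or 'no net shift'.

Q₀ = 7.4824e-04 vs Keq = 6987 ⇒ Q<K, forward
Step 1:
                    A           M
  init          8.273      0.2263
  Δ            -8.173       8.173
  eq           0.1005       8.399
  solve Keq expr → x = 4.086; check Q = 6987
Then change container volume by factor 2 (V_new/V_old).
Step 2:
                    A           M
  init        0.05024       4.199
  Δ                 0           0
  eq          0.05024       4.199
  solve Keq expr → x = 0; check Q = 6987

Direction: no net shift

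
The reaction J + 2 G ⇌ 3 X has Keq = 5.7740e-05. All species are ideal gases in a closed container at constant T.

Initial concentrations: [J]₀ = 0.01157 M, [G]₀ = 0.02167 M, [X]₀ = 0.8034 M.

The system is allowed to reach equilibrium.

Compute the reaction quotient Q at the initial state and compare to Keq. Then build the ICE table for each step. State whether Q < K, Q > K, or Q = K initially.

Q₀ = 9.5443e+04; Q > K (proceeds reverse)

Q₀ = 9.5443e+04 vs Keq = 5.7740e-05 ⇒ Q>K, reverse
Step 1:
                  J         G         X
  Initial   0.01157   0.02167    0.8034
  Change     0.2622    0.5244   -0.7866
  Equil      0.2738    0.5461   0.01677
  solve Keq expr → x = -0.2622; check Q = 5.7740e-05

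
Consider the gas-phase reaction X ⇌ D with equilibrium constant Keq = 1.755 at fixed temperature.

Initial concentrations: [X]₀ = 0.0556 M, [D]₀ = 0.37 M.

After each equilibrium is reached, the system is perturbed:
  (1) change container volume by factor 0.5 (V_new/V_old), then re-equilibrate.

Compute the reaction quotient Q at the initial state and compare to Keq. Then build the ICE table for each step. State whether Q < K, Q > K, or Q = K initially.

Q₀ = 6.655; Q > K (proceeds reverse)

Q₀ = 6.655 vs Keq = 1.755 ⇒ Q>K, reverse
Step 1:
                   X          D
  init        0.0556       0.37
  Δ          0.09888   -0.09888
  eq          0.1545     0.2711
  solve Keq expr → x = -0.09888; check Q = 1.755
Then change container volume by factor 0.5 (V_new/V_old).
Step 2:
                   X          D
  init         0.309     0.5422
  Δ                0          0
  eq           0.309     0.5422
  solve Keq expr → x = 0; check Q = 1.755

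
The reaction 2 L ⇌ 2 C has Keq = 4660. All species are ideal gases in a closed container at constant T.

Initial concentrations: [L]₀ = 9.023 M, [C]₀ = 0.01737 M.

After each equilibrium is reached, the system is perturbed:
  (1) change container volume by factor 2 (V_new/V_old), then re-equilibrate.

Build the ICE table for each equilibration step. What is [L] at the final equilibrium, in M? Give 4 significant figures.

[L]_eq = 0.06526 M

Q₀ = 3.7059e-06 vs Keq = 4660 ⇒ Q<K, forward
Step 1:
                  L         C
  Initial     9.023   0.01737
  Change     -8.892     8.892
  Equil      0.1305      8.91
  solve Keq expr → x = 4.446; check Q = 4660
Then change container volume by factor 2 (V_new/V_old).
Step 2:
                  L         C
  Initial   0.06526     4.455
  Change          0         0
  Equil     0.06526     4.455
  solve Keq expr → x = 0; check Q = 4660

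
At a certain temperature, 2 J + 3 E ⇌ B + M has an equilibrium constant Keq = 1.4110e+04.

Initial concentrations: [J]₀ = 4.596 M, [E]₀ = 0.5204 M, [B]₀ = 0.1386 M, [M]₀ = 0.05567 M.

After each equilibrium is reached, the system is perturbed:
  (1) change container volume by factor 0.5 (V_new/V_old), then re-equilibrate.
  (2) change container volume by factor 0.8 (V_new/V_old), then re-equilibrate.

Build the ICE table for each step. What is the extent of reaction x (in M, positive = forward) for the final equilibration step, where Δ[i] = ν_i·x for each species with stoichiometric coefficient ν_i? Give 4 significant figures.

x = 5.4260e-04 M

Q₀ = 0.002592 vs Keq = 1.4110e+04 ⇒ Q<K, forward
Step 1:
                   J          E          B          M
  Initial      4.596     0.5204     0.1386    0.05567
  Change     -0.3426    -0.5139     0.1713     0.1713
  Equil        4.253   0.006507     0.3099      0.227
  solve Keq expr → x = 0.1713; check Q = 1.4110e+04
Then change container volume by factor 0.5 (V_new/V_old).
Step 2:
                   J          E          B          M
  Initial      8.507    0.01301     0.6198     0.4539
  Change   -0.004325  -0.006487   0.002162   0.002162
  Equil        8.502   0.006527      0.622     0.4561
  solve Keq expr → x = 0.002162; check Q = 1.4110e+04
Then change container volume by factor 0.8 (V_new/V_old).
Step 3:
                   J          E          B          M
  Initial      10.63   0.008159     0.7774     0.5701
  Change   -0.001085  -0.001628 5.4260e-04 5.4260e-04
  Equil        10.63   0.006531      0.778     0.5707
  solve Keq expr → x = 5.4260e-04; check Q = 1.4110e+04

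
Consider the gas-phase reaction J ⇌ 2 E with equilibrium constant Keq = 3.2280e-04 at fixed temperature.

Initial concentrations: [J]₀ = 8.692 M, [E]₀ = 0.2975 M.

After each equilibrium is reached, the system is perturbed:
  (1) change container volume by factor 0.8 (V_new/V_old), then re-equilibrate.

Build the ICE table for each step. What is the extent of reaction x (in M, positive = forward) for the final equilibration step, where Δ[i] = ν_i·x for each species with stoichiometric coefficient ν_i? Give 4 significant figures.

x = -0.003515 M

Q₀ = 0.01018 vs Keq = 3.2280e-04 ⇒ Q>K, reverse
Step 1:
                  J         E
  I           8.692    0.2975
  C          0.1221   -0.2442
  E           8.814   0.05334
  solve Keq expr → x = -0.1221; check Q = 3.2280e-04
Then change container volume by factor 0.8 (V_new/V_old).
Step 2:
                  J         E
  I           11.02   0.06668
  C        0.003515  -0.00703
  E           11.02   0.05965
  solve Keq expr → x = -0.003515; check Q = 3.2280e-04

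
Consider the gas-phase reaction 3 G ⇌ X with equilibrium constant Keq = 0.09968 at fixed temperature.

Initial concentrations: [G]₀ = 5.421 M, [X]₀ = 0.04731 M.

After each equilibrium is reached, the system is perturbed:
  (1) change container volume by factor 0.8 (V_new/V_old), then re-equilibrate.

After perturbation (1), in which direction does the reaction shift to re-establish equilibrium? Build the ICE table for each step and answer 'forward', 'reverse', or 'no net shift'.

Direction: forward

Q₀ = 2.9697e-04 vs Keq = 0.09968 ⇒ Q<K, forward
Step 1:
                   G          X
  init         5.421    0.04731
  Δ           -3.188      1.063
  eq           2.233       1.11
  solve Keq expr → x = 1.063; check Q = 0.09968
Then change container volume by factor 0.8 (V_new/V_old).
Step 2:
                   G          X
  init         2.791      1.387
  Δ          -0.3248     0.1083
  eq           2.466      1.496
  solve Keq expr → x = 0.1083; check Q = 0.09968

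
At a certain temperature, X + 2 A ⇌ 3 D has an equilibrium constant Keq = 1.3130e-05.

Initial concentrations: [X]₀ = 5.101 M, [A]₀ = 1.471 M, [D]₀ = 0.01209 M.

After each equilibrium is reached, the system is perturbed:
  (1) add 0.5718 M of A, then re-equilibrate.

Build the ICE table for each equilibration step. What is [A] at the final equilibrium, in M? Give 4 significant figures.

Q₀ = 1.6010e-07 vs Keq = 1.3130e-05 ⇒ Q<K, forward
Step 1:
                    X           A           D
  Initial       5.101       1.471     0.01209
  Change     -0.01325    -0.02651     0.03976
  Equil         5.088       1.444     0.05185
  solve Keq expr → x = 0.01325; check Q = 1.3130e-05
Then add 0.5718 M of A.
Step 2:
                    X           A           D
  Initial       5.088       2.016     0.05185
  Change    -0.004237   -0.008474     0.01271
  Equil         5.084       2.008     0.06456
  solve Keq expr → x = 0.004237; check Q = 1.3130e-05

[A]_eq = 2.008 M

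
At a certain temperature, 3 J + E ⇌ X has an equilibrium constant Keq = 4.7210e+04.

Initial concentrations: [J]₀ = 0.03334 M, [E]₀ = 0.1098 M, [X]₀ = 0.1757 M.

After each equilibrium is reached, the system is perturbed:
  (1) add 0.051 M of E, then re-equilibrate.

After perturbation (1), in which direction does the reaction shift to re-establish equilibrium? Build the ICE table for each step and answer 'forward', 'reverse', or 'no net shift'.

Q₀ = 4.3179e+04 vs Keq = 4.7210e+04 ⇒ Q<K, forward
Step 1:
                   J          E          X
  I          0.03334     0.1098     0.1757
  C       -9.2783e-04 -3.0928e-04 3.0928e-04
  E          0.03241     0.1095      0.176
  solve Keq expr → x = 3.0928e-04; check Q = 4.7210e+04
Then add 0.051 M of E.
Step 2:
                   J          E          X
  I          0.03241     0.1605      0.176
  C        -0.003737  -0.001246   0.001246
  E          0.02867     0.1592     0.1773
  solve Keq expr → x = 0.001246; check Q = 4.7210e+04

Direction: forward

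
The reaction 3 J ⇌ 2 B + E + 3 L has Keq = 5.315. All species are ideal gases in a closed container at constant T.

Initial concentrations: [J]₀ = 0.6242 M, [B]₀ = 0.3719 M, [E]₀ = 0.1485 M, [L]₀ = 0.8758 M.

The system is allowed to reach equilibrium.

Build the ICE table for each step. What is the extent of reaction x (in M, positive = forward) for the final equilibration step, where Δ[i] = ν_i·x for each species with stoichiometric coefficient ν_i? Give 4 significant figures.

x = 0.1067 M

Q₀ = 0.05673 vs Keq = 5.315 ⇒ Q<K, forward
Step 1:
                  J         B         E         L
  Initial    0.6242    0.3719    0.1485    0.8758
  Change    -0.3201    0.2134    0.1067    0.3201
  Equil      0.3041    0.5853    0.2552     1.196
  solve Keq expr → x = 0.1067; check Q = 5.315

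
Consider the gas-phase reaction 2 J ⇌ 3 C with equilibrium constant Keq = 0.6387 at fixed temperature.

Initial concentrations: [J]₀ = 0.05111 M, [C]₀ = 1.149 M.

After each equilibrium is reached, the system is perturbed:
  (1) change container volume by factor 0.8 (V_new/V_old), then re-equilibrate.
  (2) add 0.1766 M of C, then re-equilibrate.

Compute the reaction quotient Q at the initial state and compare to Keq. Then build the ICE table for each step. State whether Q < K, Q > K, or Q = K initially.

Q₀ = 580.7 vs Keq = 0.6387 ⇒ Q>K, reverse
Step 1:
                   J          C
  Initial    0.05111      1.149
  Change      0.4189    -0.6284
  Equil         0.47     0.5206
  solve Keq expr → x = -0.2095; check Q = 0.6387
Then change container volume by factor 0.8 (V_new/V_old).
Step 2:
                   J          C
  Initial     0.5875     0.6508
  Change     0.02138   -0.03208
  Equil       0.6089     0.6187
  solve Keq expr → x = -0.01069; check Q = 0.6387
Then add 0.1766 M of C.
Step 3:
                   J          C
  Initial     0.6089     0.7953
  Change     0.08164    -0.1225
  Equil       0.6906     0.6728
  solve Keq expr → x = -0.04082; check Q = 0.6387

Q₀ = 580.7; Q > K (proceeds reverse)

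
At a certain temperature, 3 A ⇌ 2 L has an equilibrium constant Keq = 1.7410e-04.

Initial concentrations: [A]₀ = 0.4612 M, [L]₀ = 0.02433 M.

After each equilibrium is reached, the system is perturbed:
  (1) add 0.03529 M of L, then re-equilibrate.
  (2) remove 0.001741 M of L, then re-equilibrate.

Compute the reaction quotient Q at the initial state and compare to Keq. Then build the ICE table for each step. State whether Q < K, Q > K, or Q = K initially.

Q₀ = 0.006034; Q > K (proceeds reverse)

Q₀ = 0.006034 vs Keq = 1.7410e-04 ⇒ Q>K, reverse
Step 1:
                  A         L
  I          0.4612   0.02433
  C         0.02969  -0.01979
  E          0.4909  0.004538
  solve Keq expr → x = -0.009896; check Q = 1.7410e-04
Then add 0.03529 M of L.
Step 2:
                  A         L
  I          0.4909   0.03983
  C         0.05183  -0.03455
  E          0.5427  0.005275
  solve Keq expr → x = -0.01728; check Q = 1.7410e-04
Then remove 0.001741 M of L.
Step 3:
                  A         L
  I          0.5427  0.003534
  C       -0.002556  0.001704
  E          0.5402  0.005238
  solve Keq expr → x = 8.5189e-04; check Q = 1.7410e-04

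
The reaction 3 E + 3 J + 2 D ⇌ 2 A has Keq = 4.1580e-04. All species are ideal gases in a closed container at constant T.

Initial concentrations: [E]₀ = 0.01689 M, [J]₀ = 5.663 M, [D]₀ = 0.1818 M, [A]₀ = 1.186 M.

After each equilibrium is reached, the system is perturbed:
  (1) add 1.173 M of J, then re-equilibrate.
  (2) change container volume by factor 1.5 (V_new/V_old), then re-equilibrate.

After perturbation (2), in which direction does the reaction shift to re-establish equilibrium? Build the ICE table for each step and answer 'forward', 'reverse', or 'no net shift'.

Q₀ = 4.8635e+04 vs Keq = 4.1580e-04 ⇒ Q>K, reverse
Step 1:
                   E          J          D          A
  Initial    0.01689      5.663     0.1818      1.186
  Change       1.141      1.141     0.7608    -0.7608
  Equil        1.158      6.804     0.9426     0.4252
  solve Keq expr → x = -0.3804; check Q = 4.1580e-04
Then add 1.173 M of J.
Step 2:
                   E          J          D          A
  Initial      1.158      7.977     0.9426     0.4252
  Change     -0.0638    -0.0638   -0.04254    0.04254
  Equil        1.094      7.913     0.9001     0.4677
  solve Keq expr → x = 0.02127; check Q = 4.1580e-04
Then change container volume by factor 1.5 (V_new/V_old).
Step 3:
                   E          J          D          A
  Initial     0.7295      5.276     0.6001     0.3118
  Change      0.2059     0.2059     0.1373    -0.1373
  Equil       0.9354      5.481     0.7373     0.1746
  solve Keq expr → x = -0.06863; check Q = 4.1580e-04

Direction: reverse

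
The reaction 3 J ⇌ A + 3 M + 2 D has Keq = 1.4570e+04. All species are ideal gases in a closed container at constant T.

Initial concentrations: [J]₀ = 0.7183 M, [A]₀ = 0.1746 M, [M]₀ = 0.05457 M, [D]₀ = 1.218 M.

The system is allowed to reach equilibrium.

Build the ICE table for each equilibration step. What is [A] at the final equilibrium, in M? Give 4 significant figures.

[A]_eq = 0.4035 M

Q₀ = 1.1358e-04 vs Keq = 1.4570e+04 ⇒ Q<K, forward
Step 1:
                   J          A          M          D
  I           0.7183     0.1746    0.05457      1.218
  C          -0.6867     0.2289     0.6867     0.4578
  E          0.03164     0.4035     0.7412      1.676
  solve Keq expr → x = 0.2289; check Q = 1.4570e+04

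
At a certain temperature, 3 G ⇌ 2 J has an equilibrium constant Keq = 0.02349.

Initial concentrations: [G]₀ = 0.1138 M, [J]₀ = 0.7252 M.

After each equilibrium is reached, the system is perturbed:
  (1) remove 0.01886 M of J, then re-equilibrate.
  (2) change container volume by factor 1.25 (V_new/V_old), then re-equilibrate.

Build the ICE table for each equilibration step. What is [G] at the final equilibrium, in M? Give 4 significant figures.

[G]_eq = 0.7802 M

Q₀ = 356.9 vs Keq = 0.02349 ⇒ Q>K, reverse
Step 1:
                    G           J
  I            0.1138      0.7252
  C            0.8651     -0.5768
  E            0.9789      0.1484
  solve Keq expr → x = -0.2884; check Q = 0.02349
Then remove 0.01886 M of J.
Step 2:
                    G           J
  I            0.9789      0.1296
  C          -0.02112     0.01408
  E            0.9578      0.1437
  solve Keq expr → x = 0.007041; check Q = 0.02349
Then change container volume by factor 1.25 (V_new/V_old).
Step 3:
                    G           J
  I            0.7662      0.1149
  C           0.01397   -0.009311
  E            0.7802      0.1056
  solve Keq expr → x = -0.004655; check Q = 0.02349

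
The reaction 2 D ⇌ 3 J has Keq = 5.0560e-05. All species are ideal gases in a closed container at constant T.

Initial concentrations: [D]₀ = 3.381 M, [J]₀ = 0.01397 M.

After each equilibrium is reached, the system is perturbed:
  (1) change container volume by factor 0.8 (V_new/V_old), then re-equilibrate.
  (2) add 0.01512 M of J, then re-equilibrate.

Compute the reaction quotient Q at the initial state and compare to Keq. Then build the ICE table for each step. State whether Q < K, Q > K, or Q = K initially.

Q₀ = 2.3851e-07 vs Keq = 5.0560e-05 ⇒ Q<K, forward
Step 1:
                    D           J
  I             3.381     0.01397
  C          -0.04572     0.06858
  E             3.335     0.08255
  solve Keq expr → x = 0.02286; check Q = 5.0560e-05
Then change container volume by factor 0.8 (V_new/V_old).
Step 2:
                    D           J
  I             4.169      0.1032
  C          0.004881   -0.007322
  E             4.174     0.09586
  solve Keq expr → x = -0.002441; check Q = 5.0560e-05
Then add 0.01512 M of J.
Step 3:
                    D           J
  I             4.174       0.111
  C          0.009978    -0.01497
  E             4.184     0.09601
  solve Keq expr → x = -0.004989; check Q = 5.0560e-05

Q₀ = 2.3851e-07; Q < K (proceeds forward)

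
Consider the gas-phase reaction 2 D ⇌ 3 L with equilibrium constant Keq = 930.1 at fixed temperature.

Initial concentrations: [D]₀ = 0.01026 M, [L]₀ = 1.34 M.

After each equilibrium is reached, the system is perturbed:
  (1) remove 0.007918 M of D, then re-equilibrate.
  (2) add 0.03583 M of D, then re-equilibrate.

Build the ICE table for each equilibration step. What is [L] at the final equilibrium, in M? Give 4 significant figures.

[L]_eq = 1.322 M

Q₀ = 2.2857e+04 vs Keq = 930.1 ⇒ Q>K, reverse
Step 1:
                  D         L
  I         0.01026      1.34
  C         0.03744  -0.05616
  E          0.0477     1.284
  solve Keq expr → x = -0.01872; check Q = 930.1
Then remove 0.007918 M of D.
Step 2:
                  D         L
  I         0.03978     1.284
  C        0.007308  -0.01096
  E         0.04709     1.273
  solve Keq expr → x = -0.003654; check Q = 930.1
Then add 0.03583 M of D.
Step 3:
                  D         L
  I         0.08292     1.273
  C        -0.03305   0.04958
  E         0.04987     1.322
  solve Keq expr → x = 0.01653; check Q = 930.1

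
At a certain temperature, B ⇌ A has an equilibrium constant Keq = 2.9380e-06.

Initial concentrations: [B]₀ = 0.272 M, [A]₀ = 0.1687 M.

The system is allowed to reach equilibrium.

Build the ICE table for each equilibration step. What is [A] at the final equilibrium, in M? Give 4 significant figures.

[A]_eq = 1.2948e-06 M

Q₀ = 0.6202 vs Keq = 2.9380e-06 ⇒ Q>K, reverse
Step 1:
                   B          A
  init         0.272     0.1687
  Δ           0.1687    -0.1687
  eq          0.4407 1.2948e-06
  solve Keq expr → x = -0.1687; check Q = 2.9380e-06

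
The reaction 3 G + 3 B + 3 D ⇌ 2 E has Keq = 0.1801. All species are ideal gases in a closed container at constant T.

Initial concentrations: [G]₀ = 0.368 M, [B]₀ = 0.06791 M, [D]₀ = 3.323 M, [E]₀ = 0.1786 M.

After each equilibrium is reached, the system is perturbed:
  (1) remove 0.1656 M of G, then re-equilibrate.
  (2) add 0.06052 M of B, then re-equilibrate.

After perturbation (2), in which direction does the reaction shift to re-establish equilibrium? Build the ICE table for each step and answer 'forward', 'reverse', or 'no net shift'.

Direction: forward

Q₀ = 55.7 vs Keq = 0.1801 ⇒ Q>K, reverse
Step 1:
                  G         B         D         E
  Initial     0.368   0.06791     3.323    0.1786
  Change     0.1348    0.1348    0.1348  -0.08984
  Equil      0.5028    0.2027     3.458   0.08876
  solve Keq expr → x = -0.04492; check Q = 0.1801
Then remove 0.1656 M of G.
Step 2:
                  G         B         D         E
  Initial    0.3372    0.2027     3.458   0.08876
  Change    0.02981   0.02981   0.02981  -0.01987
  Equil       0.367    0.2325     3.488   0.06888
  solve Keq expr → x = -0.009937; check Q = 0.1801
Then add 0.06052 M of B.
Step 3:
                  G         B         D         E
  Initial     0.367     0.293     3.488   0.06888
  Change   -0.01844  -0.01844  -0.01844   0.01229
  Equil      0.3485    0.2746     3.469   0.08118
  solve Keq expr → x = 0.006147; check Q = 0.1801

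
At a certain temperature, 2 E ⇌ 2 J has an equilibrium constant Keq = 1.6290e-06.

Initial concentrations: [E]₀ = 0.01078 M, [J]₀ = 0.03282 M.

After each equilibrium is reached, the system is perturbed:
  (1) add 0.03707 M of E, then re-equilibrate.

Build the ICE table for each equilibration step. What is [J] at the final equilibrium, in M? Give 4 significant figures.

Q₀ = 9.269 vs Keq = 1.6290e-06 ⇒ Q>K, reverse
Step 1:
                  E         J
  I         0.01078   0.03282
  C         0.03276  -0.03276
  E         0.04354 5.5577e-05
  solve Keq expr → x = -0.01638; check Q = 1.6290e-06
Then add 0.03707 M of E.
Step 2:
                  E         J
  I         0.08061 5.5577e-05
  C       -4.7253e-05 4.7253e-05
  E         0.08057 1.0283e-04
  solve Keq expr → x = 2.3626e-05; check Q = 1.6290e-06

[J]_eq = 1.0283e-04 M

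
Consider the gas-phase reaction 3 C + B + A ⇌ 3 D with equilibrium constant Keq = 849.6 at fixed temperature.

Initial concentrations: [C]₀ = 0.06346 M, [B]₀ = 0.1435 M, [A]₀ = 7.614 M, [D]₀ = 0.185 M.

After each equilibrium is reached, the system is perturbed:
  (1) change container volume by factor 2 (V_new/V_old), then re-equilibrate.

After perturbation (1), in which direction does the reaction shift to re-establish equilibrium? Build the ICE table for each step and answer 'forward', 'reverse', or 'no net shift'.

Q₀ = 22.68 vs Keq = 849.6 ⇒ Q<K, forward
Step 1:
                    C           B           A           D
  I           0.06346      0.1435       7.614       0.185
  C          -0.03966    -0.01322    -0.01322     0.03966
  E            0.0238      0.1303       7.601      0.2247
  solve Keq expr → x = 0.01322; check Q = 849.6
Then change container volume by factor 2 (V_new/V_old).
Step 2:
                    C           B           A           D
  I            0.0119     0.06514         3.8      0.1123
  C          0.005831    0.001944    0.001944   -0.005831
  E           0.01773     0.06708       3.802      0.1065
  solve Keq expr → x = -0.001944; check Q = 849.6

Direction: reverse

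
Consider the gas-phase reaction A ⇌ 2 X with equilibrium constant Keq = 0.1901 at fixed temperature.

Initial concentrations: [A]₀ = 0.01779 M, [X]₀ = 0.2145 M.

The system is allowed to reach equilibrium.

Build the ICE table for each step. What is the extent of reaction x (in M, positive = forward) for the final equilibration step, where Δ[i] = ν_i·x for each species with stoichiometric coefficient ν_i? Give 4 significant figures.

Q₀ = 2.586 vs Keq = 0.1901 ⇒ Q>K, reverse
Step 1:
                    A           X
  init        0.01779      0.2145
  Δ           0.05035     -0.1007
  eq          0.06814      0.1138
  solve Keq expr → x = -0.05035; check Q = 0.1901

x = -0.05035 M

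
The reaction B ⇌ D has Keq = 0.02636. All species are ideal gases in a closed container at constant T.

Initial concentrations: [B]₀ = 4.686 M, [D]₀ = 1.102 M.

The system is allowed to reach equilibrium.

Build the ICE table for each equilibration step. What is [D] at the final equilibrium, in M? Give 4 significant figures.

[D]_eq = 0.1487 M

Q₀ = 0.2352 vs Keq = 0.02636 ⇒ Q>K, reverse
Step 1:
                   B          D
  init         4.686      1.102
  Δ           0.9533    -0.9533
  eq           5.639     0.1487
  solve Keq expr → x = -0.9533; check Q = 0.02636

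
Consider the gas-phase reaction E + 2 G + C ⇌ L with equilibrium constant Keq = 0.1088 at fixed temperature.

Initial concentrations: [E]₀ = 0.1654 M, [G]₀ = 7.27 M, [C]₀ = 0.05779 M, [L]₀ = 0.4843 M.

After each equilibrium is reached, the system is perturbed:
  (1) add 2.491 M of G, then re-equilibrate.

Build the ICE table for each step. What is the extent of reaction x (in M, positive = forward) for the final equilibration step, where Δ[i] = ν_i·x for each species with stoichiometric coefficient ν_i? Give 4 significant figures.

Q₀ = 0.9586 vs Keq = 0.1088 ⇒ Q>K, reverse
Step 1:
                   E          G          C          L
  Initial     0.1654       7.27    0.05779     0.4843
  Change      0.1329     0.2658     0.1329    -0.1329
  Equil       0.2983      7.536     0.1907     0.3514
  solve Keq expr → x = -0.1329; check Q = 0.1088
Then add 2.491 M of G.
Step 2:
                   E          G          C          L
  Initial     0.2983      10.03     0.1907     0.3514
  Change      -0.045   -0.08999     -0.045      0.045
  Equil       0.2533      9.937     0.1457     0.3964
  solve Keq expr → x = 0.045; check Q = 0.1088

x = 0.045 M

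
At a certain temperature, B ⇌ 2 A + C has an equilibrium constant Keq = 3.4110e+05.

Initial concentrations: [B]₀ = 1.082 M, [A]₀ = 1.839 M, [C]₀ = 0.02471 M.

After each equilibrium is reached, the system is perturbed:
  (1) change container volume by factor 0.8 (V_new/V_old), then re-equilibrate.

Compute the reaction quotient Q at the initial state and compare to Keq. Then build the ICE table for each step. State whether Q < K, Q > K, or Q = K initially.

Q₀ = 0.07723 vs Keq = 3.4110e+05 ⇒ Q<K, forward
Step 1:
                  B         A         C
  I           1.082     1.839   0.02471
  C          -1.082     2.164     1.082
  E       5.1985e-05     4.003     1.107
  solve Keq expr → x = 1.082; check Q = 3.4110e+05
Then change container volume by factor 0.8 (V_new/V_old).
Step 2:
                  B         A         C
  I       6.4982e-05     5.004     1.383
  C       3.6546e-05 -7.3093e-05 -3.6546e-05
  E       1.0153e-04     5.004     1.383
  solve Keq expr → x = -3.6546e-05; check Q = 3.4110e+05

Q₀ = 0.07723; Q < K (proceeds forward)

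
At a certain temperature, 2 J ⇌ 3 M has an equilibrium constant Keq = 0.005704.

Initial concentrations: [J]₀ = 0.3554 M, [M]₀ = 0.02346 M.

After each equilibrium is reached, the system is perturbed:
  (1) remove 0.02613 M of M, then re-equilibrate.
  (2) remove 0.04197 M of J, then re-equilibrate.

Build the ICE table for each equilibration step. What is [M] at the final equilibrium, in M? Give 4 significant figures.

Q₀ = 1.0222e-04 vs Keq = 0.005704 ⇒ Q<K, forward
Step 1:
                  J         M
  Initial    0.3554   0.02346
  Change    -0.0396    0.0594
  Equil      0.3158   0.08286
  solve Keq expr → x = 0.0198; check Q = 0.005704
Then remove 0.02613 M of M.
Step 2:
                  J         M
  Initial    0.3158   0.05673
  Change   -0.01559   0.02338
  Equil      0.3002   0.08011
  solve Keq expr → x = 0.007794; check Q = 0.005704
Then remove 0.04197 M of J.
Step 3:
                  J         M
  Initial    0.2582   0.08011
  Change   0.004537 -0.006806
  Equil      0.2628    0.0733
  solve Keq expr → x = -0.002269; check Q = 0.005704

[M]_eq = 0.0733 M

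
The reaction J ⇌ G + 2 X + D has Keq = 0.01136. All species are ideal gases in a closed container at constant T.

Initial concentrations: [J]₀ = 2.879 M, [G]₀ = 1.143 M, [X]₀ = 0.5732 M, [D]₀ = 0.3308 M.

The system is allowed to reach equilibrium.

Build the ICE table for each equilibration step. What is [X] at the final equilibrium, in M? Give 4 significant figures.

[X]_eq = 0.3743 M

Q₀ = 0.04315 vs Keq = 0.01136 ⇒ Q>K, reverse
Step 1:
                    J           G           X           D
  I             2.879       1.143      0.5732      0.3308
  C           0.09943    -0.09943     -0.1989    -0.09943
  E             2.978       1.044      0.3743      0.2314
  solve Keq expr → x = -0.09943; check Q = 0.01136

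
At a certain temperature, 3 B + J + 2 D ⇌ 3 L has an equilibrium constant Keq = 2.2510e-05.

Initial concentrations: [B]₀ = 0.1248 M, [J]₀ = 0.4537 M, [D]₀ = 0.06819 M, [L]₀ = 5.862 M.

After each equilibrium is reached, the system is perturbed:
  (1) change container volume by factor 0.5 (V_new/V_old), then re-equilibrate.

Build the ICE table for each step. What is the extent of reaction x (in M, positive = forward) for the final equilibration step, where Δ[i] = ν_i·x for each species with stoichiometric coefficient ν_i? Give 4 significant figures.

x = 0.2421 M

Q₀ = 4.9123e+07 vs Keq = 2.2510e-05 ⇒ Q>K, reverse
Step 1:
                    B           J           D           L
  Initial      0.1248      0.4537     0.06819       5.862
  Change        5.379       1.793       3.586      -5.379
  Equil         5.504       2.247       3.654      0.4829
  solve Keq expr → x = -1.793; check Q = 2.2510e-05
Then change container volume by factor 0.5 (V_new/V_old).
Step 2:
                    B           J           D           L
  Initial       11.01       4.493       7.309      0.9658
  Change      -0.7262     -0.2421     -0.4842      0.7262
  Equil         10.28       4.251       6.824       1.692
  solve Keq expr → x = 0.2421; check Q = 2.2510e-05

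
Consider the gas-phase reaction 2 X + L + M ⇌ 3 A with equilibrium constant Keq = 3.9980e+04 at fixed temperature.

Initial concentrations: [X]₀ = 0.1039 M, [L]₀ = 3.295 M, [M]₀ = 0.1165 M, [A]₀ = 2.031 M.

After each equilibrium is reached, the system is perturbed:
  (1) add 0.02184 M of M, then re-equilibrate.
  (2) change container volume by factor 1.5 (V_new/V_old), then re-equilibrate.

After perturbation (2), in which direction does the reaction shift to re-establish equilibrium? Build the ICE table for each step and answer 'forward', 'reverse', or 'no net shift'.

Q₀ = 2022 vs Keq = 3.9980e+04 ⇒ Q<K, forward
Step 1:
                  X         L         M         A
  Initial    0.1039     3.295    0.1165     2.031
  Change    -0.0732   -0.0366   -0.0366    0.1098
  Equil      0.0307     3.258    0.0799     2.141
  solve Keq expr → x = 0.0366; check Q = 3.9980e+04
Then add 0.02184 M of M.
Step 2:
                  X         L         M         A
  Initial    0.0307     3.258    0.1017     2.141
  Change  -0.003181  -0.00159  -0.00159  0.004771
  Equil     0.02752     3.257    0.1002     2.146
  solve Keq expr → x = 0.00159; check Q = 3.9980e+04
Then change container volume by factor 1.5 (V_new/V_old).
Step 3:
                  X         L         M         A
  Initial   0.01835     2.171   0.06677      1.43
  Change   0.003682  0.001841  0.001841 -0.005523
  Equil     0.02203     2.173   0.06861     1.425
  solve Keq expr → x = -0.001841; check Q = 3.9980e+04

Direction: reverse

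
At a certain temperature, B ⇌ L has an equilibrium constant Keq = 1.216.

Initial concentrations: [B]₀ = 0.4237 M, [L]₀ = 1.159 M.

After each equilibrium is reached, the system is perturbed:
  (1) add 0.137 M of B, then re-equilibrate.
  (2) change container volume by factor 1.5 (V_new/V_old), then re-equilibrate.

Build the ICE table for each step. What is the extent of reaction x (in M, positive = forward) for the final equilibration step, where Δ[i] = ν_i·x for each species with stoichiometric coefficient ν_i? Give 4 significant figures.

x = 0 M

Q₀ = 2.735 vs Keq = 1.216 ⇒ Q>K, reverse
Step 1:
                    B           L
  init         0.4237       1.159
  Δ            0.2905     -0.2905
  eq           0.7142      0.8685
  solve Keq expr → x = -0.2905; check Q = 1.216
Then add 0.137 M of B.
Step 2:
                    B           L
  init         0.8512      0.8685
  Δ          -0.07518     0.07518
  eq            0.776      0.9437
  solve Keq expr → x = 0.07518; check Q = 1.216
Then change container volume by factor 1.5 (V_new/V_old).
Step 3:
                    B           L
  init         0.5174      0.6291
  Δ                 0           0
  eq           0.5174      0.6291
  solve Keq expr → x = 0; check Q = 1.216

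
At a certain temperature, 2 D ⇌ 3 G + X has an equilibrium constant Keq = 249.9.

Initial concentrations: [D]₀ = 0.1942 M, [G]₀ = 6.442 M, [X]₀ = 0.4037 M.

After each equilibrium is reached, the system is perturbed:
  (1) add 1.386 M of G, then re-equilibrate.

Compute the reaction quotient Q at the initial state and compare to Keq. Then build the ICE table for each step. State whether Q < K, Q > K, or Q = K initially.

Q₀ = 2862 vs Keq = 249.9 ⇒ Q>K, reverse
Step 1:
                    D           G           X
  Initial      0.1942       6.442      0.4037
  Change       0.2836     -0.4254     -0.1418
  Equil        0.4778       6.017      0.2619
  solve Keq expr → x = -0.1418; check Q = 249.9
Then add 1.386 M of G.
Step 2:
                    D           G           X
  Initial      0.4778       7.403      0.2619
  Change      0.09512     -0.1427    -0.04756
  Equil        0.5729        7.26      0.2143
  solve Keq expr → x = -0.04756; check Q = 249.9

Q₀ = 2862; Q > K (proceeds reverse)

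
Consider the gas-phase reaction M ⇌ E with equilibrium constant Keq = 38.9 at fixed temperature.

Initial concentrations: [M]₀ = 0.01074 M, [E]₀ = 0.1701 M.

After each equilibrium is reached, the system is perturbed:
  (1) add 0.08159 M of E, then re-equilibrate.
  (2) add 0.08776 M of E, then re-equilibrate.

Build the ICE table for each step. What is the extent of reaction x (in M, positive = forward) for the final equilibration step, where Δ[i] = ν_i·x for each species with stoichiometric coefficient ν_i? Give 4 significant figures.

x = -0.002199 M

Q₀ = 15.84 vs Keq = 38.9 ⇒ Q<K, forward
Step 1:
                    M           E
  Initial     0.01074      0.1701
  Change    -0.006208    0.006208
  Equil      0.004532      0.1763
  solve Keq expr → x = 0.006208; check Q = 38.9
Then add 0.08159 M of E.
Step 2:
                    M           E
  Initial    0.004532      0.2579
  Change     0.002045   -0.002045
  Equil      0.006577      0.2559
  solve Keq expr → x = -0.002045; check Q = 38.9
Then add 0.08776 M of E.
Step 3:
                    M           E
  Initial    0.006577      0.3436
  Change     0.002199   -0.002199
  Equil      0.008777      0.3414
  solve Keq expr → x = -0.002199; check Q = 38.9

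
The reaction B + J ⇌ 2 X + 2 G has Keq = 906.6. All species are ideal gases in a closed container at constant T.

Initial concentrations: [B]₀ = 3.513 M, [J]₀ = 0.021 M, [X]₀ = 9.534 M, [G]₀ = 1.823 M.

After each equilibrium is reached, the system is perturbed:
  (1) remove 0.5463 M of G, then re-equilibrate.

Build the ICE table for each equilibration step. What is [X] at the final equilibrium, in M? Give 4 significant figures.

Q₀ = 4095 vs Keq = 906.6 ⇒ Q>K, reverse
Step 1:
                   B          J          X          G
  init         3.513      0.021      9.534      1.823
  Δ          0.05867    0.05867    -0.1173    -0.1173
  eq           3.572    0.07967      9.417      1.706
  solve Keq expr → x = -0.05867; check Q = 906.6
Then remove 0.5463 M of G.
Step 2:
                   B          J          X          G
  init         3.572    0.07967      9.417      1.159
  Δ         -0.03693   -0.03693    0.07385    0.07385
  eq           3.535    0.04274      9.491      1.233
  solve Keq expr → x = 0.03693; check Q = 906.6

[X]_eq = 9.491 M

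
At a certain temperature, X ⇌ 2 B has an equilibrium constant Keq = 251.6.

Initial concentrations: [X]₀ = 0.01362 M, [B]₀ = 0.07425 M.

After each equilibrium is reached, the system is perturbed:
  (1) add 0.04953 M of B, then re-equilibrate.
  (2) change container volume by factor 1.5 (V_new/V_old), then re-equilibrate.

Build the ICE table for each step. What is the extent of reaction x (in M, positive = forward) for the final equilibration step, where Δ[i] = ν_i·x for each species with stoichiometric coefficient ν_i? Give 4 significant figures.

Q₀ = 0.4048 vs Keq = 251.6 ⇒ Q<K, forward
Step 1:
                   X          B
  Initial    0.01362    0.07425
  Change    -0.01358    0.02716
  Equil   4.0873e-05     0.1014
  solve Keq expr → x = 0.01358; check Q = 251.6
Then add 0.04953 M of B.
Step 2:
                   X          B
  Initial 4.0873e-05     0.1509
  Change  4.9558e-05 -9.9116e-05
  Equil   9.0431e-05     0.1508
  solve Keq expr → x = -4.9558e-05; check Q = 251.6
Then change container volume by factor 1.5 (V_new/V_old).
Step 3:
                   X          B
  Initial 6.0287e-05     0.1006
  Change  -2.0064e-05 4.0127e-05
  Equil   4.0224e-05     0.1006
  solve Keq expr → x = 2.0064e-05; check Q = 251.6

x = 2.0064e-05 M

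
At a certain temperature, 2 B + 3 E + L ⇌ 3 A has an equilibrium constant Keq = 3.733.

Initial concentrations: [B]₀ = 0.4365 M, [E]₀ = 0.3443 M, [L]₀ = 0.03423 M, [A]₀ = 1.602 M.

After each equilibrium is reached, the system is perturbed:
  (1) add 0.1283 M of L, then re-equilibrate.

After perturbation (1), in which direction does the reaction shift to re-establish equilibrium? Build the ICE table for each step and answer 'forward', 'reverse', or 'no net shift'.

Direction: forward

Q₀ = 1.5445e+04 vs Keq = 3.733 ⇒ Q>K, reverse
Step 1:
                  B         E         L         A
  Initial    0.4365    0.3443   0.03423     1.602
  Change     0.4492    0.6738    0.2246   -0.6738
  Equil      0.8857     1.018    0.2588    0.9282
  solve Keq expr → x = -0.2246; check Q = 3.733
Then add 0.1283 M of L.
Step 2:
                  B         E         L         A
  Initial    0.8857     1.018    0.3871    0.9282
  Change   -0.03128  -0.04692  -0.01564   0.04692
  Equil      0.8544    0.9712    0.3715    0.9751
  solve Keq expr → x = 0.01564; check Q = 3.733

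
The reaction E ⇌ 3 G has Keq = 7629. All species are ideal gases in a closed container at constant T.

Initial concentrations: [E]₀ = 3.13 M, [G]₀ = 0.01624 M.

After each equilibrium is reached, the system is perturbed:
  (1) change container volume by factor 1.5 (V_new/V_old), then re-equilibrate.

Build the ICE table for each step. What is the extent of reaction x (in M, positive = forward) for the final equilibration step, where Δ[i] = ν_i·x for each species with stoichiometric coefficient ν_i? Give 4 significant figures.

x = 0.03514 M

Q₀ = 1.3684e-06 vs Keq = 7629 ⇒ Q<K, forward
Step 1:
                   E          G
  init          3.13    0.01624
  Δ           -3.031      9.093
  eq         0.09907      9.109
  solve Keq expr → x = 3.031; check Q = 7629
Then change container volume by factor 1.5 (V_new/V_old).
Step 2:
                   E          G
  init       0.06605      6.073
  Δ         -0.03514     0.1054
  eq         0.03091      6.178
  solve Keq expr → x = 0.03514; check Q = 7629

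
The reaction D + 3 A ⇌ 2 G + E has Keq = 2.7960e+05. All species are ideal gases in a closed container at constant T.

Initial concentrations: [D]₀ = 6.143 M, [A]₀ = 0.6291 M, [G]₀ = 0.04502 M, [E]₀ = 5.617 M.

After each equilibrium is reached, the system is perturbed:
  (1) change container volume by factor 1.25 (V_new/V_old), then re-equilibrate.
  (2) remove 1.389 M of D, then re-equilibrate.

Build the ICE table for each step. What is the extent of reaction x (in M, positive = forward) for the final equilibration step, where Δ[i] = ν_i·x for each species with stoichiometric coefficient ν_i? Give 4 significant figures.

x = -3.1352e-04 M

Q₀ = 0.007443 vs Keq = 2.7960e+05 ⇒ Q<K, forward
Step 1:
                   D          A          G          E
  Initial      6.143     0.6291    0.04502      5.617
  Change     -0.2067    -0.6201     0.4134     0.2067
  Equil        5.936   0.009034     0.4584      5.824
  solve Keq expr → x = 0.2067; check Q = 2.7960e+05
Then change container volume by factor 1.25 (V_new/V_old).
Step 2:
                   D          A          G          E
  Initial      4.749   0.007227     0.3667      4.659
  Change  1.8421e-04 5.5264e-04 -3.6843e-04 -1.8421e-04
  Equil        4.749    0.00778     0.3663      4.659
  solve Keq expr → x = -1.8421e-04; check Q = 2.7960e+05
Then remove 1.389 M of D.
Step 3:
                   D          A          G          E
  Initial       3.36    0.00778     0.3663      4.659
  Change  3.1352e-04 9.4055e-04 -6.2703e-04 -3.1352e-04
  Equil        3.361    0.00872     0.3657      4.658
  solve Keq expr → x = -3.1352e-04; check Q = 2.7960e+05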